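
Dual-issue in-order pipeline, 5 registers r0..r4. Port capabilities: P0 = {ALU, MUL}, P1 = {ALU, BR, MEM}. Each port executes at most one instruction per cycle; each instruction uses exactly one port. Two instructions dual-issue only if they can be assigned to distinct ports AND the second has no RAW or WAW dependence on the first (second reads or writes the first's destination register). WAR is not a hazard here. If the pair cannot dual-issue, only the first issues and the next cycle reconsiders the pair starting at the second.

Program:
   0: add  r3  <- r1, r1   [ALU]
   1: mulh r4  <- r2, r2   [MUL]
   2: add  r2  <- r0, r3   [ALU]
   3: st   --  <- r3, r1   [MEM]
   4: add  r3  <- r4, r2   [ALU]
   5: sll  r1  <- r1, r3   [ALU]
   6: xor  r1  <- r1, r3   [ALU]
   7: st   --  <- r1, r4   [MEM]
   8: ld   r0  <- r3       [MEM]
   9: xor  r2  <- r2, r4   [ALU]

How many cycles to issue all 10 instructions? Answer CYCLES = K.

CYCLES = 7

0. add.ALU/mulh.MUL @i0&i1  | pair
1. add.ALU/st.MEM @i2&i3  | pair
2. add.ALU @i4  | RAW r3
3. sll.ALU @i5  | RAW+WAW r1
4. xor.ALU @i6  | RAW r1
5. st.MEM @i7  | no-port MEM/MEM
6. ld.MEM/xor.ALU @i8&i9  | pair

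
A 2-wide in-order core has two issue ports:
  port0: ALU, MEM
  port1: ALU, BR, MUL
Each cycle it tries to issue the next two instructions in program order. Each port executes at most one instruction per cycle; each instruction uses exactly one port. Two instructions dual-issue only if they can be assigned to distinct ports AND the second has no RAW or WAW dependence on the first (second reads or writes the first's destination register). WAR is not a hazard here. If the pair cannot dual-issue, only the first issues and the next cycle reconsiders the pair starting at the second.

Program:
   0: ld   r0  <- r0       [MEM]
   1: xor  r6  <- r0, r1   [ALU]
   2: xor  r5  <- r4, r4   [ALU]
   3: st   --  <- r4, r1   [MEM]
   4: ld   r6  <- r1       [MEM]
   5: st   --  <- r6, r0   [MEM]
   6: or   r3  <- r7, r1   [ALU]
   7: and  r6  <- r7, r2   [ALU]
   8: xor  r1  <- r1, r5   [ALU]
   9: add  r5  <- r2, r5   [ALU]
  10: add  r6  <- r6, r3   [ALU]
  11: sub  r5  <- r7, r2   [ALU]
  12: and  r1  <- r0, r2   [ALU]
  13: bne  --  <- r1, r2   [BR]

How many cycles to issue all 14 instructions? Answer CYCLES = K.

0. ld.MEM @i0  | RAW r0
1. xor.ALU+xor.ALU @i1/i2  | 2-wide
2. st.MEM @i3  | no-port MEM/MEM
3. ld.MEM @i4  | no-port MEM/MEM
4. st.MEM+or.ALU @i5/i6  | 2-wide
5. and.ALU+xor.ALU @i7/i8  | 2-wide
6. add.ALU+add.ALU @i9/i10  | 2-wide
7. sub.ALU+and.ALU @i11/i12  | 2-wide
8. bne.BR @i13  | tail

CYCLES = 9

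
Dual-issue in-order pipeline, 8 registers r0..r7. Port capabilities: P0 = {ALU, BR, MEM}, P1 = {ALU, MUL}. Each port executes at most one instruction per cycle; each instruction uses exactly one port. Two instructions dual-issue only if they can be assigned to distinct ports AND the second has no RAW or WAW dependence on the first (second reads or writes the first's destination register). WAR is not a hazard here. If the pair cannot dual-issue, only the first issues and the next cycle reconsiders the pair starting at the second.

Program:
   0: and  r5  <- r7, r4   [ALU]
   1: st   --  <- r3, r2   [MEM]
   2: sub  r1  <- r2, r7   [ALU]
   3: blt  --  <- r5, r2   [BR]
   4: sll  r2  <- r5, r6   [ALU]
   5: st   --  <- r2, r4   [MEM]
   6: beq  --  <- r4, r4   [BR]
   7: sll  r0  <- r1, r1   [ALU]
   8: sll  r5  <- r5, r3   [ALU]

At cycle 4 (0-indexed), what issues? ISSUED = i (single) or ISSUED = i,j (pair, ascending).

t=0 i0+i1:and+st ; pair
t=1 i2+i3:sub+blt ; pair
t=2 i4:sll ; RAW r2
t=3 i5:st ; no-port MEM/BR
t=4 i6+i7:beq+sll ; pair
t=5 i8:sll ; tail

ISSUED = 6,7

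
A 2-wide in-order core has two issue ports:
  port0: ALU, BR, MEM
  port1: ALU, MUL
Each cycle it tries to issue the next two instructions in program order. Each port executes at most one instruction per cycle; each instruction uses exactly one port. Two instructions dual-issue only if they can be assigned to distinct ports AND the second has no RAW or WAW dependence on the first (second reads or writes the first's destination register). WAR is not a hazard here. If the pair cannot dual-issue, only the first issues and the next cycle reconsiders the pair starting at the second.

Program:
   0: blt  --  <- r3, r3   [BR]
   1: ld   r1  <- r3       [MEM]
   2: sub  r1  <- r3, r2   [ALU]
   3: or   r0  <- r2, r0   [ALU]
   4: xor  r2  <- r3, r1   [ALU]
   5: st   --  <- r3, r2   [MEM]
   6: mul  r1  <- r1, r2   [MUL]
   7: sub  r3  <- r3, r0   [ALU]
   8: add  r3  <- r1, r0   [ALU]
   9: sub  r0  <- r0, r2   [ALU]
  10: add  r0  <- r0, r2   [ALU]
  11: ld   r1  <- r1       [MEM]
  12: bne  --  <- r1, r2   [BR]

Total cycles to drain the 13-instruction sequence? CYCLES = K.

CYCLES = 9

0. blt.BR @i0  | no-port BR/MEM
1. ld.MEM @i1  | WAW r1
2. sub.ALU+or.ALU @i2,i3  | dual
3. xor.ALU @i4  | RAW r2
4. st.MEM+mul.MUL @i5,i6  | dual
5. sub.ALU @i7  | WAW r3
6. add.ALU+sub.ALU @i8,i9  | dual
7. add.ALU+ld.MEM @i10,i11  | dual
8. bne.BR @i12  | tail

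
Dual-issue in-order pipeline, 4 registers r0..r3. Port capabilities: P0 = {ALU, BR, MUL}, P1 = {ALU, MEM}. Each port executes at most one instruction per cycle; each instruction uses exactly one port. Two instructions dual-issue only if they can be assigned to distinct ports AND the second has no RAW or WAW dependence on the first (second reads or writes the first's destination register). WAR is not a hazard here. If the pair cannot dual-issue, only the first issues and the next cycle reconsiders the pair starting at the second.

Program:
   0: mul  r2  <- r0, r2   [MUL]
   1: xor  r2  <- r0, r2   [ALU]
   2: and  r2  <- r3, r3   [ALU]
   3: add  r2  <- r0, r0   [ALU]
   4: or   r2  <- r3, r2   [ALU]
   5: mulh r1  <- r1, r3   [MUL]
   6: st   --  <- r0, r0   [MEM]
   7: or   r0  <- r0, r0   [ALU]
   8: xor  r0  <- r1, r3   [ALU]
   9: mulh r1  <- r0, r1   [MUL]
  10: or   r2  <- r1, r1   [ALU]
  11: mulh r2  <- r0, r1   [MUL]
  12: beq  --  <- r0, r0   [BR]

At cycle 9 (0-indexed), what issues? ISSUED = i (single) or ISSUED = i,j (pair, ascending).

ISSUED = 11

#0 head=0: mul i0 RAW+WAW r2
#1 head=1: xor i1 WAW r2
#2 head=2: and i2 WAW r2
#3 head=3: add i3 RAW+WAW r2
#4 head=4: or mulh i4/i5 pair
#5 head=6: st or i6/i7 pair
#6 head=8: xor i8 RAW r0
#7 head=9: mulh i9 RAW r1
#8 head=10: or i10 WAW r2
#9 head=11: mulh i11 no-port MUL/BR
#10 head=12: beq i12 tail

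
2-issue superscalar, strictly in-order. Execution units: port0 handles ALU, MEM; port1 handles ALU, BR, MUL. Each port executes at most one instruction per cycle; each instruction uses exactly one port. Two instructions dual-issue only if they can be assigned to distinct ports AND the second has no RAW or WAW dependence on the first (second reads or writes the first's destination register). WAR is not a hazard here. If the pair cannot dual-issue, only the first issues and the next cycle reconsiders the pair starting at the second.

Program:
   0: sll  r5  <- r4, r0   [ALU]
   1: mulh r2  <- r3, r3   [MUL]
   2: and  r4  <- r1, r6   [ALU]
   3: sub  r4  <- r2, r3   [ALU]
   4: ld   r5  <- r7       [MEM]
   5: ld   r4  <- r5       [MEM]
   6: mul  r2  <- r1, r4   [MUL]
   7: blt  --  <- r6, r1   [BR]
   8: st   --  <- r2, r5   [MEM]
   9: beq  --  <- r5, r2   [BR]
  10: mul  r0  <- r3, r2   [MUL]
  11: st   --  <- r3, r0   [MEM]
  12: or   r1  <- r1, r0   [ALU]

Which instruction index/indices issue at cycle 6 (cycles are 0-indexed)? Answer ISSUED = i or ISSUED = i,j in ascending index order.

  cy0 -> i0&i1 (sll/mulh) dual
  cy1 -> i2 (and) WAW r4
  cy2 -> i3&i4 (sub/ld) dual
  cy3 -> i5 (ld) RAW r4
  cy4 -> i6 (mul) no-port MUL/BR
  cy5 -> i7&i8 (blt/st) dual
  cy6 -> i9 (beq) no-port BR/MUL
  cy7 -> i10 (mul) RAW r0
  cy8 -> i11&i12 (st/or) dual

ISSUED = 9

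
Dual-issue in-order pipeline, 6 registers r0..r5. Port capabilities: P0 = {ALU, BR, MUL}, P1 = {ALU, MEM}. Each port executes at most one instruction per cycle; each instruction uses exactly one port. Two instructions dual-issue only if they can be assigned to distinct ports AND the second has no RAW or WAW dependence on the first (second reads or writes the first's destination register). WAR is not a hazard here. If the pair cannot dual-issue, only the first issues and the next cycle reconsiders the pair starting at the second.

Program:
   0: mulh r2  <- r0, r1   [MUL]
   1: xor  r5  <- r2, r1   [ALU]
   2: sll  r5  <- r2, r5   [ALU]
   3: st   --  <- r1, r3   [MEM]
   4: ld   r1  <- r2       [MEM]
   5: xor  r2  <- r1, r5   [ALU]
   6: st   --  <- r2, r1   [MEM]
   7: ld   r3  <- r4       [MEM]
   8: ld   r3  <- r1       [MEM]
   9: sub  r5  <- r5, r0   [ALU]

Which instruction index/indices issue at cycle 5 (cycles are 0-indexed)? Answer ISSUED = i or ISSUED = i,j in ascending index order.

#0 head=0: mulh i0 RAW r2
#1 head=1: xor i1 RAW+WAW r5
#2 head=2: sll st i2+i3 pair
#3 head=4: ld i4 RAW r1
#4 head=5: xor i5 RAW r2
#5 head=6: st i6 no-port MEM/MEM
#6 head=7: ld i7 no-port MEM/MEM
#7 head=8: ld sub i8+i9 pair

ISSUED = 6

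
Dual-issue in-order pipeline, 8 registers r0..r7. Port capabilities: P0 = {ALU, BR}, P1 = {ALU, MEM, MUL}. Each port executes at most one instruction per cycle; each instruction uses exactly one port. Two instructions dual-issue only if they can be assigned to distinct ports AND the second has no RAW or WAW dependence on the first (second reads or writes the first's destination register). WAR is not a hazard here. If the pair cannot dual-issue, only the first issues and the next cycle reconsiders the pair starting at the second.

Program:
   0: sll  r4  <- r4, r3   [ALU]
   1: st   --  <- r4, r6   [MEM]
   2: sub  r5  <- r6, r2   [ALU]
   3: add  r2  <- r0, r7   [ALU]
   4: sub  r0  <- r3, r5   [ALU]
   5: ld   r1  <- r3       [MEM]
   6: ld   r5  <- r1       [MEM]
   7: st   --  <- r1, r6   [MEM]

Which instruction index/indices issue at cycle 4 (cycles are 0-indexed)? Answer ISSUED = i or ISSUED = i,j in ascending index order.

ISSUED = 6

t=0 i0:sll.ALU ; RAW r4
t=1 i1&i2:st.MEM sub.ALU ; dual
t=2 i3&i4:add.ALU sub.ALU ; dual
t=3 i5:ld.MEM ; no-port MEM/MEM
t=4 i6:ld.MEM ; no-port MEM/MEM
t=5 i7:st.MEM ; tail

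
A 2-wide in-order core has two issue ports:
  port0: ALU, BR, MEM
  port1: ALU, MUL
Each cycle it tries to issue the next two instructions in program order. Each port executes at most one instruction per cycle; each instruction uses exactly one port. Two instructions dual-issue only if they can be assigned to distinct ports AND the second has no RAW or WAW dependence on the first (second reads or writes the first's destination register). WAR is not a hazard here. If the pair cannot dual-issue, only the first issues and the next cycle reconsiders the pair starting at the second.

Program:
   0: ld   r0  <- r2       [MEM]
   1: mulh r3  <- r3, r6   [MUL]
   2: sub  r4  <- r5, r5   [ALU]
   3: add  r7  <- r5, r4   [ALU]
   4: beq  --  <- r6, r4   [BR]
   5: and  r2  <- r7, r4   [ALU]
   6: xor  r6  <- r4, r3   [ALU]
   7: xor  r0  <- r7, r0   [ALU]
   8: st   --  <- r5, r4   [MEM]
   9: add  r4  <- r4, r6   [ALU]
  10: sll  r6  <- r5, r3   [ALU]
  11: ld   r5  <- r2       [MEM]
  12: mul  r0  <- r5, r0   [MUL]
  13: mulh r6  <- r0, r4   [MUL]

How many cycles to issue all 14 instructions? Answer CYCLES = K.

CYCLES = 9

t=0 i0/i1:ld.MEM+mulh.MUL ; dual
t=1 i2:sub.ALU ; RAW r4
t=2 i3/i4:add.ALU+beq.BR ; dual
t=3 i5/i6:and.ALU+xor.ALU ; dual
t=4 i7/i8:xor.ALU+st.MEM ; dual
t=5 i9/i10:add.ALU+sll.ALU ; dual
t=6 i11:ld.MEM ; RAW r5
t=7 i12:mul.MUL ; no-port MUL/MUL
t=8 i13:mulh.MUL ; tail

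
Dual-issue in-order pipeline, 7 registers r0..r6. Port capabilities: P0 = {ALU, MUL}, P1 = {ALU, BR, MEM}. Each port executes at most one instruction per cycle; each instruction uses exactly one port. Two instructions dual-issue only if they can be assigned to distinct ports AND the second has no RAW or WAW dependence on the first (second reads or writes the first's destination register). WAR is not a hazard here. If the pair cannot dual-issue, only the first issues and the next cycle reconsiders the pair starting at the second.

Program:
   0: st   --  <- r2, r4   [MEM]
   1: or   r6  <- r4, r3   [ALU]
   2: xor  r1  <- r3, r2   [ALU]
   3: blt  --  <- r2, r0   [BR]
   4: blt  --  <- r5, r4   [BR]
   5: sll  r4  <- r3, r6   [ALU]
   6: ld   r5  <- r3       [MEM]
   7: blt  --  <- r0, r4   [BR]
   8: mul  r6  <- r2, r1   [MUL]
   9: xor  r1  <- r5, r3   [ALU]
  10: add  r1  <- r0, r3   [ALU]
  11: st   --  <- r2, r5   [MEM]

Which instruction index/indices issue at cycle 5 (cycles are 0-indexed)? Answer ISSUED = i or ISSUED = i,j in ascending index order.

ISSUED = 9

#0 head=0: st/or i0/i1 2-wide
#1 head=2: xor/blt i2/i3 2-wide
#2 head=4: blt/sll i4/i5 2-wide
#3 head=6: ld i6 no-port MEM/BR
#4 head=7: blt/mul i7/i8 2-wide
#5 head=9: xor i9 WAW r1
#6 head=10: add/st i10/i11 2-wide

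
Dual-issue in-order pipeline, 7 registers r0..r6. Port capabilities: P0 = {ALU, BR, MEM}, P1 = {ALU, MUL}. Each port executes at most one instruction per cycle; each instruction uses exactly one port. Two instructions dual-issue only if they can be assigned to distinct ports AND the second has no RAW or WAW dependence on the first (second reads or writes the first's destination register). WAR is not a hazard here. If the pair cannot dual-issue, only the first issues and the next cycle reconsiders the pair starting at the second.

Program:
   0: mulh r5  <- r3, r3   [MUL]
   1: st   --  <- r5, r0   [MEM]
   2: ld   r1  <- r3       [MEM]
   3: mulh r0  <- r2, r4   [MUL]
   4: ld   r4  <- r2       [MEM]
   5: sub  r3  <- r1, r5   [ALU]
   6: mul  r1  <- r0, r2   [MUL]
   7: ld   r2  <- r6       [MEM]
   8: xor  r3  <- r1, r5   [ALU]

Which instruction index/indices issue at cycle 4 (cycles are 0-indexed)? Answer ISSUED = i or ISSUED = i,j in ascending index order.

#0 head=0: mulh i0 RAW r5
#1 head=1: st i1 no-port MEM/MEM
#2 head=2: ld/mulh i2&i3 pair
#3 head=4: ld/sub i4&i5 pair
#4 head=6: mul/ld i6&i7 pair
#5 head=8: xor i8 tail

ISSUED = 6,7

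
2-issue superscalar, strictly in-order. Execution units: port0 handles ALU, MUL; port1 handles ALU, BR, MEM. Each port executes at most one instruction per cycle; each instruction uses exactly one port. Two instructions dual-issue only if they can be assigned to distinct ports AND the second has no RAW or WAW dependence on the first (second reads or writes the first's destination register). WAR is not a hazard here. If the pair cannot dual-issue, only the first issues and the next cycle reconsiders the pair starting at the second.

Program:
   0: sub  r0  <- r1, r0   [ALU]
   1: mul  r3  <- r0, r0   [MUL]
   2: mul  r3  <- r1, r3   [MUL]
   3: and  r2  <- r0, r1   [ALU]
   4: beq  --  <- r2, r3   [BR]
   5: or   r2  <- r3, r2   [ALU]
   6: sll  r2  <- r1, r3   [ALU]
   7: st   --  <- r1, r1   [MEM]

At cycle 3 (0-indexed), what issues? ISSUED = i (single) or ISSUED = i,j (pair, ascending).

c0: i0 sub.ALU  RAW r0
c1: i1 mul.MUL  no-port MUL/MUL
c2: i2/i3 mul.MUL+and.ALU  2-wide
c3: i4/i5 beq.BR+or.ALU  2-wide
c4: i6/i7 sll.ALU+st.MEM  2-wide

ISSUED = 4,5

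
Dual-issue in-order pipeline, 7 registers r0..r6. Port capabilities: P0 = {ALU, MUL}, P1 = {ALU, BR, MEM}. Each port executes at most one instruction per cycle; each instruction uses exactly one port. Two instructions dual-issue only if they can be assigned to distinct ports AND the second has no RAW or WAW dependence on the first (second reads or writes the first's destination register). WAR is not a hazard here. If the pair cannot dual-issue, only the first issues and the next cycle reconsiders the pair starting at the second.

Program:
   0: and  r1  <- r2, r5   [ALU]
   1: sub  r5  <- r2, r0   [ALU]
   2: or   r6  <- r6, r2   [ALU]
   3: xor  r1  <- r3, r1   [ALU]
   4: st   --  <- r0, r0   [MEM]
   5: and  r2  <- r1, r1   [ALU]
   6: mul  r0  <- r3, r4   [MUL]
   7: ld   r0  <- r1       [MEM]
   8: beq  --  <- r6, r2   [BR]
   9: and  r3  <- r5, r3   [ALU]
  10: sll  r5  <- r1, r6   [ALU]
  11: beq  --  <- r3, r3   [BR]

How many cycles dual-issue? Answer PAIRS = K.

c0: i0+i1 and/sub  dual
c1: i2+i3 or/xor  dual
c2: i4+i5 st/and  dual
c3: i6 mul  WAW r0
c4: i7 ld  no-port MEM/BR
c5: i8+i9 beq/and  dual
c6: i10+i11 sll/beq  dual

PAIRS = 5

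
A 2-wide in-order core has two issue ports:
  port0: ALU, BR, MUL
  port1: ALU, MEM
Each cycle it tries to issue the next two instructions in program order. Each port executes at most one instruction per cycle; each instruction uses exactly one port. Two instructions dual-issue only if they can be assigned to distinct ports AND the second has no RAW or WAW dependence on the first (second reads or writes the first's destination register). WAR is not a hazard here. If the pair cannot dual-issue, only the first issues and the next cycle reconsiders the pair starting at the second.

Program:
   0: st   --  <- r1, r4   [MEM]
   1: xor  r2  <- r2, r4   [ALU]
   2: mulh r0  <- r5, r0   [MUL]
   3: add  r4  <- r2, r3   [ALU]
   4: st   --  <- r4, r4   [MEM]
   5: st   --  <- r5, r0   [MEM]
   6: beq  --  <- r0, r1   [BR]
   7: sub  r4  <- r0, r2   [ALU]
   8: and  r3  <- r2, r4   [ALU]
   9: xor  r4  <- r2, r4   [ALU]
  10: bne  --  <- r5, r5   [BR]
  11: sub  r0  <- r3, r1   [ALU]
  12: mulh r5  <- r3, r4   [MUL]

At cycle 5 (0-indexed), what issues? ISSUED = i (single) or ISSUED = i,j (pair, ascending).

ISSUED = 8,9

#0 head=0: st/xor i0,i1 2-wide
#1 head=2: mulh/add i2,i3 2-wide
#2 head=4: st i4 no-port MEM/MEM
#3 head=5: st/beq i5,i6 2-wide
#4 head=7: sub i7 RAW r4
#5 head=8: and/xor i8,i9 2-wide
#6 head=10: bne/sub i10,i11 2-wide
#7 head=12: mulh i12 tail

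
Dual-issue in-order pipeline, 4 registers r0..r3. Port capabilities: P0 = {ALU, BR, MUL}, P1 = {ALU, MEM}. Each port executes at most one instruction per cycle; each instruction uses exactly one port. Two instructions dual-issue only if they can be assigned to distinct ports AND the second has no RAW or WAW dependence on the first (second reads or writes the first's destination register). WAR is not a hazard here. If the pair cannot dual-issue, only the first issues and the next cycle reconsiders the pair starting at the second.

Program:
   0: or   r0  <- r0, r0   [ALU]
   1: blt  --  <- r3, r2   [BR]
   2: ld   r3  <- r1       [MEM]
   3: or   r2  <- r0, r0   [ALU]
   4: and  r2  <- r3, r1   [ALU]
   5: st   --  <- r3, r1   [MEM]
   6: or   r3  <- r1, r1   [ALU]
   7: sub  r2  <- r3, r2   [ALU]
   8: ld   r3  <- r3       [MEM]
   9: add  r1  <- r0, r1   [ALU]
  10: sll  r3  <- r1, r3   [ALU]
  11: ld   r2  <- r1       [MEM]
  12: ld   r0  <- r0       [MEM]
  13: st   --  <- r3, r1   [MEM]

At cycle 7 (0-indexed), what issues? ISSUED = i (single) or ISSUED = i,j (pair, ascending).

c0: i0&i1 or/blt  pair
c1: i2&i3 ld/or  pair
c2: i4&i5 and/st  pair
c3: i6 or  RAW r3
c4: i7&i8 sub/ld  pair
c5: i9 add  RAW r1
c6: i10&i11 sll/ld  pair
c7: i12 ld  no-port MEM/MEM
c8: i13 st  tail

ISSUED = 12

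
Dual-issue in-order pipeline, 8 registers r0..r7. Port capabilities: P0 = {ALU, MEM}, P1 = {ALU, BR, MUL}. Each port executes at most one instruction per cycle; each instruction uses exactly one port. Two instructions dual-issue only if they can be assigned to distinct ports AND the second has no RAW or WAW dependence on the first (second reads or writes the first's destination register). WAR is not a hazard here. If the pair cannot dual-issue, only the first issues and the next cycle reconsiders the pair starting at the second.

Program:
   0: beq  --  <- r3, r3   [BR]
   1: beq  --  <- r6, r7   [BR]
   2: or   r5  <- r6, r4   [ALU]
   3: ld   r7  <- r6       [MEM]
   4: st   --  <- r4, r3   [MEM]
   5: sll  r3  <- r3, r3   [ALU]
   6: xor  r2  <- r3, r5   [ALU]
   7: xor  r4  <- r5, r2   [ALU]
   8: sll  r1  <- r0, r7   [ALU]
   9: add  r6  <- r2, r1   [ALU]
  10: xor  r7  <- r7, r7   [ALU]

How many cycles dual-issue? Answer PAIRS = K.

PAIRS = 4

c0: i0 beq  no-port BR/BR
c1: i1/i2 beq+or  2-wide
c2: i3 ld  no-port MEM/MEM
c3: i4/i5 st+sll  2-wide
c4: i6 xor  RAW r2
c5: i7/i8 xor+sll  2-wide
c6: i9/i10 add+xor  2-wide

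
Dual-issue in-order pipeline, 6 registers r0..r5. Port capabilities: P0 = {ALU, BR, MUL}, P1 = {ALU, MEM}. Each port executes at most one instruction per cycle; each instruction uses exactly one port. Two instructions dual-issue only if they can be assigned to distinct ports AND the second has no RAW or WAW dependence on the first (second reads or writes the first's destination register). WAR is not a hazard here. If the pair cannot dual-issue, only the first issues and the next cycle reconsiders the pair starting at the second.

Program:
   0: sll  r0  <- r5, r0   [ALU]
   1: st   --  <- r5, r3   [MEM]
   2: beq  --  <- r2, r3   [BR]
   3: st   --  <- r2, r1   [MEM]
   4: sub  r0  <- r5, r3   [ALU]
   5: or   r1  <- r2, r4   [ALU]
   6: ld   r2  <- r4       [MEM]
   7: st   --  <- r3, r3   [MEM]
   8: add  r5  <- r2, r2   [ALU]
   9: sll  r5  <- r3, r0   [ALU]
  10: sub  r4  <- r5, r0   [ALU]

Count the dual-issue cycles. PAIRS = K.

#0 head=0: sll.ALU/st.MEM i0/i1 dual
#1 head=2: beq.BR/st.MEM i2/i3 dual
#2 head=4: sub.ALU/or.ALU i4/i5 dual
#3 head=6: ld.MEM i6 no-port MEM/MEM
#4 head=7: st.MEM/add.ALU i7/i8 dual
#5 head=9: sll.ALU i9 RAW r5
#6 head=10: sub.ALU i10 tail

PAIRS = 4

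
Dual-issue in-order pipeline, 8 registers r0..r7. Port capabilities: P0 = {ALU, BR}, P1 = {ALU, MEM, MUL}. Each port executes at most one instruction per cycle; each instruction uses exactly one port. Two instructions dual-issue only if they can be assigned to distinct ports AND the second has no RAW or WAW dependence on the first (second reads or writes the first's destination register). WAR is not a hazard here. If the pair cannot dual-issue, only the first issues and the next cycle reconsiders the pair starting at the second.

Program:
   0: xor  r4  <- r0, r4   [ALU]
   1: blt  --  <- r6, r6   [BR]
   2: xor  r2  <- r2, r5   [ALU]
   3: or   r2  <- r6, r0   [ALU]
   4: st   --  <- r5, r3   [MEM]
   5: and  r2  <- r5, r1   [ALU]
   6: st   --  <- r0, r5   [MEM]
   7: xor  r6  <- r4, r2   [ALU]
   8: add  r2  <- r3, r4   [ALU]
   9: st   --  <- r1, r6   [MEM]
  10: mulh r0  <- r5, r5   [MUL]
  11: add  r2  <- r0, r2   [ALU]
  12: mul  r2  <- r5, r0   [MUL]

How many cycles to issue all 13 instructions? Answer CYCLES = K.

CYCLES = 9

0. xor+blt @i0+i1  | 2-wide
1. xor @i2  | WAW r2
2. or+st @i3+i4  | 2-wide
3. and+st @i5+i6  | 2-wide
4. xor+add @i7+i8  | 2-wide
5. st @i9  | no-port MEM/MUL
6. mulh @i10  | RAW r0
7. add @i11  | WAW r2
8. mul @i12  | tail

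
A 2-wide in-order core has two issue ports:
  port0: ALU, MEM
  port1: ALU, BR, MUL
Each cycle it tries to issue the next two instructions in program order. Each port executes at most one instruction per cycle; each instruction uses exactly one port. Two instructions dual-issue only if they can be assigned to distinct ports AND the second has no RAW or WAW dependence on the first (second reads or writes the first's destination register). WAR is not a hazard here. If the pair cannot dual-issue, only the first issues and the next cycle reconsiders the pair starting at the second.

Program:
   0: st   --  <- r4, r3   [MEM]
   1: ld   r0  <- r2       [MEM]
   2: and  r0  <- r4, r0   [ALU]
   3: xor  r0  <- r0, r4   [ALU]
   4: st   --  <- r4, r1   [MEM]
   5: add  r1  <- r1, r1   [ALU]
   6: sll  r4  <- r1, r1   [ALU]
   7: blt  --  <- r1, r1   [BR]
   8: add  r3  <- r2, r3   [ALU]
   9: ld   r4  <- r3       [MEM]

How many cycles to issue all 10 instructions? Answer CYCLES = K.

t=0 i0:st.MEM ; no-port MEM/MEM
t=1 i1:ld.MEM ; RAW+WAW r0
t=2 i2:and.ALU ; RAW+WAW r0
t=3 i3/i4:xor.ALU+st.MEM ; 2-wide
t=4 i5:add.ALU ; RAW r1
t=5 i6/i7:sll.ALU+blt.BR ; 2-wide
t=6 i8:add.ALU ; RAW r3
t=7 i9:ld.MEM ; tail

CYCLES = 8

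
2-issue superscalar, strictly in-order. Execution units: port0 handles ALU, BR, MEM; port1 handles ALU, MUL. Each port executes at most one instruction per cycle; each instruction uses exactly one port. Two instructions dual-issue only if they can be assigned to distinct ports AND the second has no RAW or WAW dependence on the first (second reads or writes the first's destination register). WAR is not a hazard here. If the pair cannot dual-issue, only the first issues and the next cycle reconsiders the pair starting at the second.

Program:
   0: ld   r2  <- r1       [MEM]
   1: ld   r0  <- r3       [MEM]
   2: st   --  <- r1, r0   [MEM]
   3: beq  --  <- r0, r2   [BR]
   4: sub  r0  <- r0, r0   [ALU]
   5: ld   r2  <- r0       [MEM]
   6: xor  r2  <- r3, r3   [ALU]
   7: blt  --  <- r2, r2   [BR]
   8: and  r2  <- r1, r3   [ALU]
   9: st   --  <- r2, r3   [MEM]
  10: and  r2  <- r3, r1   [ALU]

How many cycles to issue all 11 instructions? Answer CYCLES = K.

CYCLES = 8

[0] i0  ld.MEM  -- no-port MEM/MEM
[1] i1  ld.MEM  -- no-port MEM/MEM
[2] i2  st.MEM  -- no-port MEM/BR
[3] i3&i4  beq.BR+sub.ALU  -- dual
[4] i5  ld.MEM  -- WAW r2
[5] i6  xor.ALU  -- RAW r2
[6] i7&i8  blt.BR+and.ALU  -- dual
[7] i9&i10  st.MEM+and.ALU  -- dual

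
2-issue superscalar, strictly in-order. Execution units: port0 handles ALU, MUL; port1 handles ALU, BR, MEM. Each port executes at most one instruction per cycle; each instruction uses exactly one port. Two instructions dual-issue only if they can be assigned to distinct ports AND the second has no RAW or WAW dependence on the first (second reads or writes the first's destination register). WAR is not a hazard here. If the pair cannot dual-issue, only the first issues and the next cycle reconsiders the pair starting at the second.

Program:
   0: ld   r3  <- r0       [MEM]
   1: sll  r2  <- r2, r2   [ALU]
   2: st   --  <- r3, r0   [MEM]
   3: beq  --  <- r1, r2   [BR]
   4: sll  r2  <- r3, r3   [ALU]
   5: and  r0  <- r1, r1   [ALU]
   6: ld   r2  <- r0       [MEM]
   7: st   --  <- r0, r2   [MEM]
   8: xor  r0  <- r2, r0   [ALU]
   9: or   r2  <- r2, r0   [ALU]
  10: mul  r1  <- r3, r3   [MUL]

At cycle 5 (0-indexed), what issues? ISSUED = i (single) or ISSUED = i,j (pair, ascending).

ISSUED = 7,8

#0 head=0: ld+sll i0,i1 pair
#1 head=2: st i2 no-port MEM/BR
#2 head=3: beq+sll i3,i4 pair
#3 head=5: and i5 RAW r0
#4 head=6: ld i6 no-port MEM/MEM
#5 head=7: st+xor i7,i8 pair
#6 head=9: or+mul i9,i10 pair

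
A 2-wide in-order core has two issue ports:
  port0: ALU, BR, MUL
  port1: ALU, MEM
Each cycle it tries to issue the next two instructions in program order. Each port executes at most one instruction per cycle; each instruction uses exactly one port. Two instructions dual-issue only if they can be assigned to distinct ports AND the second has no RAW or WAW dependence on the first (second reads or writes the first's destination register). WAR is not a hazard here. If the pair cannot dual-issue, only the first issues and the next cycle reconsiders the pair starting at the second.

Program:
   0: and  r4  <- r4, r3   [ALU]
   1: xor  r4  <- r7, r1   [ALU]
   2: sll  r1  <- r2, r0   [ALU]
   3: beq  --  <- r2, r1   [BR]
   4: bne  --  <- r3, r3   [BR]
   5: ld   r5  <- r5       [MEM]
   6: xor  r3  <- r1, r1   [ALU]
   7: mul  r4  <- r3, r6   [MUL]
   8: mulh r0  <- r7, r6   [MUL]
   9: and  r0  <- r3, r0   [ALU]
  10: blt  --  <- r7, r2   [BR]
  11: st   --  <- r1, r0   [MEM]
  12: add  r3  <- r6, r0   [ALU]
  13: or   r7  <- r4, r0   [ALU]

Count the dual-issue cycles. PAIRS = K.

PAIRS = 4

c0: i0 and.ALU  WAW r4
c1: i1/i2 xor.ALU/sll.ALU  pair
c2: i3 beq.BR  no-port BR/BR
c3: i4/i5 bne.BR/ld.MEM  pair
c4: i6 xor.ALU  RAW r3
c5: i7 mul.MUL  no-port MUL/MUL
c6: i8 mulh.MUL  RAW+WAW r0
c7: i9/i10 and.ALU/blt.BR  pair
c8: i11/i12 st.MEM/add.ALU  pair
c9: i13 or.ALU  tail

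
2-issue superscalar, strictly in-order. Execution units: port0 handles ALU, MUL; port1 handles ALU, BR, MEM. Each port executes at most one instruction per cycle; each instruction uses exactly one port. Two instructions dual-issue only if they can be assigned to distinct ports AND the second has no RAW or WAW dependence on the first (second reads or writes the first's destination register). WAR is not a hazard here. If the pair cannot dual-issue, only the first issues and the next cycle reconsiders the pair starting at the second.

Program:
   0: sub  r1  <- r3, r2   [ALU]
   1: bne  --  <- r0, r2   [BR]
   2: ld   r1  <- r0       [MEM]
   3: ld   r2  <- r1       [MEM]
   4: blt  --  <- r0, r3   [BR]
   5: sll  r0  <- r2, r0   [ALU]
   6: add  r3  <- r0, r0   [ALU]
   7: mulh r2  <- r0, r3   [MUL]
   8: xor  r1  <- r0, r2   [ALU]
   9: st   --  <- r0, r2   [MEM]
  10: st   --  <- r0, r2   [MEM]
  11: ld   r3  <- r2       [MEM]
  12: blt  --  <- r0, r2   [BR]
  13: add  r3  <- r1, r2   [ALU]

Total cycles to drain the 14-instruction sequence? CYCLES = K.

[0] i0,i1  sub.ALU bne.BR  -- 2-wide
[1] i2  ld.MEM  -- no-port MEM/MEM
[2] i3  ld.MEM  -- no-port MEM/BR
[3] i4,i5  blt.BR sll.ALU  -- 2-wide
[4] i6  add.ALU  -- RAW r3
[5] i7  mulh.MUL  -- RAW r2
[6] i8,i9  xor.ALU st.MEM  -- 2-wide
[7] i10  st.MEM  -- no-port MEM/MEM
[8] i11  ld.MEM  -- no-port MEM/BR
[9] i12,i13  blt.BR add.ALU  -- 2-wide

CYCLES = 10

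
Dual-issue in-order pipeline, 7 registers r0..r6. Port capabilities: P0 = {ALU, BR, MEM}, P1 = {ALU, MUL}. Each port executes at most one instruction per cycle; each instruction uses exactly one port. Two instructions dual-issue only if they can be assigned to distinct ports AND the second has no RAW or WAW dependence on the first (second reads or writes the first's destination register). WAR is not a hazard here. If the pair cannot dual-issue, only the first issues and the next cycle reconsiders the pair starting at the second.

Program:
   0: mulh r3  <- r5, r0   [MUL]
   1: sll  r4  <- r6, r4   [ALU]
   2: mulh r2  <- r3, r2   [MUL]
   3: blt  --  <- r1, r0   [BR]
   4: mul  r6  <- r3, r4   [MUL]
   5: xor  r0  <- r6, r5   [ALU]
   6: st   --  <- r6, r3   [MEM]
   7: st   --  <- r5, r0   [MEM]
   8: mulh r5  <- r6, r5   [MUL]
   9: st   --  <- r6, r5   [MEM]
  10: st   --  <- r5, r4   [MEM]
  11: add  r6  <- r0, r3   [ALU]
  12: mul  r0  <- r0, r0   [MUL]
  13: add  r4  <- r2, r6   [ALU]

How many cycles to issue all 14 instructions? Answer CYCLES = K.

CYCLES = 8

#0 head=0: mulh/sll i0+i1 2-wide
#1 head=2: mulh/blt i2+i3 2-wide
#2 head=4: mul i4 RAW r6
#3 head=5: xor/st i5+i6 2-wide
#4 head=7: st/mulh i7+i8 2-wide
#5 head=9: st i9 no-port MEM/MEM
#6 head=10: st/add i10+i11 2-wide
#7 head=12: mul/add i12+i13 2-wide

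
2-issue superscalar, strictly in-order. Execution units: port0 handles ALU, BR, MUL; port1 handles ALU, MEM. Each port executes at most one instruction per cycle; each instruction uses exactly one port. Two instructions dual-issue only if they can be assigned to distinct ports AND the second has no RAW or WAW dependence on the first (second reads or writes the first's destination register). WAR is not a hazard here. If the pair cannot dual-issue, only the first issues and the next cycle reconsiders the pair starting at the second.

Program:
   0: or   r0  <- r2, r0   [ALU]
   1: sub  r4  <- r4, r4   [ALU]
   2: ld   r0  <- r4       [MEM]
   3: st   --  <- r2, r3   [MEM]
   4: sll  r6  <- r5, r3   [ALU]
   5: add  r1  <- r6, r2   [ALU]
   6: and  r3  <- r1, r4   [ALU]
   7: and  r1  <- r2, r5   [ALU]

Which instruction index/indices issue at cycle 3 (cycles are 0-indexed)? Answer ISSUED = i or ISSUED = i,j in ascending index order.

  cy0 -> i0,i1 (or.ALU sub.ALU) pair
  cy1 -> i2 (ld.MEM) no-port MEM/MEM
  cy2 -> i3,i4 (st.MEM sll.ALU) pair
  cy3 -> i5 (add.ALU) RAW r1
  cy4 -> i6,i7 (and.ALU and.ALU) pair

ISSUED = 5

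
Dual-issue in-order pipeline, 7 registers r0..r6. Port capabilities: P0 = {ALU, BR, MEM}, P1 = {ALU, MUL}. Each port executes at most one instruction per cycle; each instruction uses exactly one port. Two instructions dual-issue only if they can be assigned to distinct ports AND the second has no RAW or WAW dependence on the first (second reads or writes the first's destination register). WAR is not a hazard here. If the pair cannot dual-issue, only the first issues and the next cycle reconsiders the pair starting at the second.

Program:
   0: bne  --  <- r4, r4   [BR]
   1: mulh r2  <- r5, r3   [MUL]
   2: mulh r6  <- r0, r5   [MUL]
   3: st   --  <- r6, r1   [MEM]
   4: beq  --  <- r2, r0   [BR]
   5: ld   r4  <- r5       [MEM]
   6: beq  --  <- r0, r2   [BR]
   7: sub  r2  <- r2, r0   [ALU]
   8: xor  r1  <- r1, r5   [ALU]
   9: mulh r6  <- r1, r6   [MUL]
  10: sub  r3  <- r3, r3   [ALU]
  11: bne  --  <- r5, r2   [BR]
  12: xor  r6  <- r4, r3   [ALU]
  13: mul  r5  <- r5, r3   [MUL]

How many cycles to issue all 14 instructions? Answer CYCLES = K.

CYCLES = 10

c0: i0+i1 bne.BR mulh.MUL  pair
c1: i2 mulh.MUL  RAW r6
c2: i3 st.MEM  no-port MEM/BR
c3: i4 beq.BR  no-port BR/MEM
c4: i5 ld.MEM  no-port MEM/BR
c5: i6+i7 beq.BR sub.ALU  pair
c6: i8 xor.ALU  RAW r1
c7: i9+i10 mulh.MUL sub.ALU  pair
c8: i11+i12 bne.BR xor.ALU  pair
c9: i13 mul.MUL  tail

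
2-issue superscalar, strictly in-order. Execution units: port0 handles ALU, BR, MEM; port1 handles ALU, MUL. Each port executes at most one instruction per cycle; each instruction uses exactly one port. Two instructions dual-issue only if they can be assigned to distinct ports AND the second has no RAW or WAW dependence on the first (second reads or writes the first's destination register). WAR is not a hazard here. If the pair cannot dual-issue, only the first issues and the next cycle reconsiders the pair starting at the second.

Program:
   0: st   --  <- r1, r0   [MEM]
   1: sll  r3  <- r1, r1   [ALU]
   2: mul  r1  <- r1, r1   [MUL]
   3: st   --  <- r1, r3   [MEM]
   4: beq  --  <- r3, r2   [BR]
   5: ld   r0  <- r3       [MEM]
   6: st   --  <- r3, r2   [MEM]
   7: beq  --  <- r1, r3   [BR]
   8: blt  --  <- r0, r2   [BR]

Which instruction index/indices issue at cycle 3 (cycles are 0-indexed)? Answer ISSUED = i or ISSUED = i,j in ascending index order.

  cy0 -> i0&i1 (st/sll) 2-wide
  cy1 -> i2 (mul) RAW r1
  cy2 -> i3 (st) no-port MEM/BR
  cy3 -> i4 (beq) no-port BR/MEM
  cy4 -> i5 (ld) no-port MEM/MEM
  cy5 -> i6 (st) no-port MEM/BR
  cy6 -> i7 (beq) no-port BR/BR
  cy7 -> i8 (blt) tail

ISSUED = 4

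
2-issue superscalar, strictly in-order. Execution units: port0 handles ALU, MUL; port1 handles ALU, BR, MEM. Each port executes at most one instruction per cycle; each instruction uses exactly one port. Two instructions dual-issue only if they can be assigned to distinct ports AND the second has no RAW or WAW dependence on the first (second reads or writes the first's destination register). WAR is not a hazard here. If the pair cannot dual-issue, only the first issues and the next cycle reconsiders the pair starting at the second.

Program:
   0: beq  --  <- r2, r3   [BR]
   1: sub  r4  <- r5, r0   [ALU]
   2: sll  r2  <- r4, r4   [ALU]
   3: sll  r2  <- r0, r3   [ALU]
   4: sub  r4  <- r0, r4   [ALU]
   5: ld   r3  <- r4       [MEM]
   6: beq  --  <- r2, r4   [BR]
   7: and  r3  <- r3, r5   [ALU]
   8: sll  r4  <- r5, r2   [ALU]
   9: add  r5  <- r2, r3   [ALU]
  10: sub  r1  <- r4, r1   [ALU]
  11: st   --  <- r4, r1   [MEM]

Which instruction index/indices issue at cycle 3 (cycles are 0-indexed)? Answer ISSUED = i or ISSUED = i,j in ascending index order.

ISSUED = 5

[0] i0/i1  beq.BR+sub.ALU  -- dual
[1] i2  sll.ALU  -- WAW r2
[2] i3/i4  sll.ALU+sub.ALU  -- dual
[3] i5  ld.MEM  -- no-port MEM/BR
[4] i6/i7  beq.BR+and.ALU  -- dual
[5] i8/i9  sll.ALU+add.ALU  -- dual
[6] i10  sub.ALU  -- RAW r1
[7] i11  st.MEM  -- tail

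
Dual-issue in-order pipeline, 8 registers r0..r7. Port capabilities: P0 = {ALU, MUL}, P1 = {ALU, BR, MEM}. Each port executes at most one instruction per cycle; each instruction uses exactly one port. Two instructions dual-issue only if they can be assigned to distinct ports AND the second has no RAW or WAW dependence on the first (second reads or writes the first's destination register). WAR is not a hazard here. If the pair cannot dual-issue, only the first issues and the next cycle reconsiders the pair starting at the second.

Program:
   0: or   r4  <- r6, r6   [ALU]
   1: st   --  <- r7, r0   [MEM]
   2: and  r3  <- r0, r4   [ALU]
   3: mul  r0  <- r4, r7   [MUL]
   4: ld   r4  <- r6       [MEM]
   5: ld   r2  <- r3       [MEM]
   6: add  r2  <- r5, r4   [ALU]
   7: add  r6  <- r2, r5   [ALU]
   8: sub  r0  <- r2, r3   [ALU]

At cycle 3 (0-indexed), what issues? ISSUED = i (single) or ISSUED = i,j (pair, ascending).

ISSUED = 5

[0] i0&i1  or.ALU+st.MEM  -- pair
[1] i2&i3  and.ALU+mul.MUL  -- pair
[2] i4  ld.MEM  -- no-port MEM/MEM
[3] i5  ld.MEM  -- WAW r2
[4] i6  add.ALU  -- RAW r2
[5] i7&i8  add.ALU+sub.ALU  -- pair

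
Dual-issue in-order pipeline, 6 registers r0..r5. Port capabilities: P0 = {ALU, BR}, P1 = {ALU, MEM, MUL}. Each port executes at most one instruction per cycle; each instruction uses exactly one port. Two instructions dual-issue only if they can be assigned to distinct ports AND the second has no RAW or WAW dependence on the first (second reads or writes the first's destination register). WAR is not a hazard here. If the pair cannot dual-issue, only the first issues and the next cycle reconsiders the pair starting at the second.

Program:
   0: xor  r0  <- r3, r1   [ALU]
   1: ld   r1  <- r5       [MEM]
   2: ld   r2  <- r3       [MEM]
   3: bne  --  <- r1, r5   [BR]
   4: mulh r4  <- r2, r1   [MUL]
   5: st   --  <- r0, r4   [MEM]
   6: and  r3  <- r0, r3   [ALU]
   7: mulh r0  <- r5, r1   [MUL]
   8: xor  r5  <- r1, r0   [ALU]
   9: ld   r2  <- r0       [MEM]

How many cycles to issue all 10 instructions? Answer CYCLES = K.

CYCLES = 6

#0 head=0: xor;ld i0,i1 dual
#1 head=2: ld;bne i2,i3 dual
#2 head=4: mulh i4 no-port MUL/MEM
#3 head=5: st;and i5,i6 dual
#4 head=7: mulh i7 RAW r0
#5 head=8: xor;ld i8,i9 dual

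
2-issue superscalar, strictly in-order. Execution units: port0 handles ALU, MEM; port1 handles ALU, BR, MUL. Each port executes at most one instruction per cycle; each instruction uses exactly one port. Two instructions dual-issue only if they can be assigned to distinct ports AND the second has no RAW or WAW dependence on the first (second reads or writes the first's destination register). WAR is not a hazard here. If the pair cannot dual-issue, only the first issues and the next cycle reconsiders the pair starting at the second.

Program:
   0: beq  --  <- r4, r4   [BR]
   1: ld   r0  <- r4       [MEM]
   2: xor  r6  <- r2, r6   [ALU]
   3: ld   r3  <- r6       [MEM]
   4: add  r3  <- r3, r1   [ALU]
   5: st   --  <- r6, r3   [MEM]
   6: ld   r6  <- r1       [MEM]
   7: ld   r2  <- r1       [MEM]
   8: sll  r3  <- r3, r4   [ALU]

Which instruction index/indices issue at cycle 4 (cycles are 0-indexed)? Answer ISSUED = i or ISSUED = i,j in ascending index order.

t=0 i0/i1:beq ld ; pair
t=1 i2:xor ; RAW r6
t=2 i3:ld ; RAW+WAW r3
t=3 i4:add ; RAW r3
t=4 i5:st ; no-port MEM/MEM
t=5 i6:ld ; no-port MEM/MEM
t=6 i7/i8:ld sll ; pair

ISSUED = 5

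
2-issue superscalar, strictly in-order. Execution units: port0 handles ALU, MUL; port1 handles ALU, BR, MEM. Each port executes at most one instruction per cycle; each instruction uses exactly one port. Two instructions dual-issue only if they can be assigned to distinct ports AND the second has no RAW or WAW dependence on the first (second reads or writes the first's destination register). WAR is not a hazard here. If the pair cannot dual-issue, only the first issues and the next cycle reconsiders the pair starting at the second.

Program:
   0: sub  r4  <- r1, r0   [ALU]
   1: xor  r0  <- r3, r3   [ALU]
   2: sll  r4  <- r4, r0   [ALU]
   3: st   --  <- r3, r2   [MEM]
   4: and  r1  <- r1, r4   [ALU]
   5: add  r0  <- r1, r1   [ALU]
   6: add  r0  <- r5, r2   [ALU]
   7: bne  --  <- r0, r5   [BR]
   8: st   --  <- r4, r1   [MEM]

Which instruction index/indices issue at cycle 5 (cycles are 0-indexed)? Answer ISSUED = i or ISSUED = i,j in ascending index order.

ISSUED = 7

#0 head=0: sub.ALU/xor.ALU i0&i1 pair
#1 head=2: sll.ALU/st.MEM i2&i3 pair
#2 head=4: and.ALU i4 RAW r1
#3 head=5: add.ALU i5 WAW r0
#4 head=6: add.ALU i6 RAW r0
#5 head=7: bne.BR i7 no-port BR/MEM
#6 head=8: st.MEM i8 tail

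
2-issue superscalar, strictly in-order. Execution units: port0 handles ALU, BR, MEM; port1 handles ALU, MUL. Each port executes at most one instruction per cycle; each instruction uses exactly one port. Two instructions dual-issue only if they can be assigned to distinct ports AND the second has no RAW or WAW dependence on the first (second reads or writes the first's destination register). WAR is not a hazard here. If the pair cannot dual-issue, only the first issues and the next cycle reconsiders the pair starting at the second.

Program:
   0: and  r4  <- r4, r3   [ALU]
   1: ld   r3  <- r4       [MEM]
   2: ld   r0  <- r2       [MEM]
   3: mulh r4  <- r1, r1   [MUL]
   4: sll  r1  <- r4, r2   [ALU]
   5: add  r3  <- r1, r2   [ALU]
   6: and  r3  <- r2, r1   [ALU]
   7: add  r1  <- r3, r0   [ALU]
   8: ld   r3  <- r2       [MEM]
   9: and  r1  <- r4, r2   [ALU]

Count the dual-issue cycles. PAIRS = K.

PAIRS = 2

#0 head=0: and.ALU i0 RAW r4
#1 head=1: ld.MEM i1 no-port MEM/MEM
#2 head=2: ld.MEM;mulh.MUL i2/i3 pair
#3 head=4: sll.ALU i4 RAW r1
#4 head=5: add.ALU i5 WAW r3
#5 head=6: and.ALU i6 RAW r3
#6 head=7: add.ALU;ld.MEM i7/i8 pair
#7 head=9: and.ALU i9 tail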